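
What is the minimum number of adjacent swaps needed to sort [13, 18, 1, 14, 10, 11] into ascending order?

9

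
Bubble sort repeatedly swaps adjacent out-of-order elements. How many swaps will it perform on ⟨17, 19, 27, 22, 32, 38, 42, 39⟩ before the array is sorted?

There are 2 adjacent swaps.

Minimum adjacent swaps = number of inversions (each swap of adjacent out-of-order elements removes one inversion and no swap can remove more).
Count inversions — for each element, later elements that are smaller:
17: none → 0
19: none → 0
27: 22 → 1
22: none → 0
32: none → 0
38: none → 0
42: 39 → 1
39: none → 0
Total inversions: 0 + 0 + 1 + 0 + 0 + 0 + 1 + 0 = 2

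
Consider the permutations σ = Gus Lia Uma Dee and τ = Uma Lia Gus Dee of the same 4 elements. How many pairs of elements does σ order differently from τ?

3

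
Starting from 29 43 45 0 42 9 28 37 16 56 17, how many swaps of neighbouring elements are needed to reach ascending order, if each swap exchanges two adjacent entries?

Minimum adjacent swaps = number of inversions (each swap of adjacent out-of-order elements removes one inversion and no swap can remove more).
Count inversions — for each element, later elements that are smaller:
29: 0, 9, 28, 16, 17 → 5
43: 0, 42, 9, 28, 37, 16, 17 → 7
45: 0, 42, 9, 28, 37, 16, 17 → 7
0: none → 0
42: 9, 28, 37, 16, 17 → 5
9: none → 0
28: 16, 17 → 2
37: 16, 17 → 2
16: none → 0
56: 17 → 1
17: none → 0
Total inversions: 5 + 7 + 7 + 0 + 5 + 0 + 2 + 2 + 0 + 1 + 0 = 29

29 swaps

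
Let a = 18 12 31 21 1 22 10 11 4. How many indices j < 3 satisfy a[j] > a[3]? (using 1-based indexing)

0

The element at index 3 is 31.
Elements before it: 18, 12
None of them are larger than 31.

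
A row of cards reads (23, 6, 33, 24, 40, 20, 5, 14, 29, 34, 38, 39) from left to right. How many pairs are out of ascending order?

For each element, count later entries that are smaller:
23: 4
6: 1
33: 5
24: 3
40: 7
20: 2
5: 0
14: 0
29: 0
34: 0
38: 0
39: 0
Sum: 4 + 1 + 5 + 3 + 7 + 2 + 0 + 0 + 0 + 0 + 0 + 0 = 22

22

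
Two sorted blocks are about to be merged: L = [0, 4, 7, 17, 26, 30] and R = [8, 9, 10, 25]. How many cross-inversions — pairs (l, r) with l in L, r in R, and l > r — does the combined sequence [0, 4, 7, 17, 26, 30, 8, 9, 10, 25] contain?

Cross-inversions: 11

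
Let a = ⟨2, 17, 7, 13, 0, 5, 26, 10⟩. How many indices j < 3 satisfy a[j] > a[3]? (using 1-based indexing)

The element at index 3 is 7.
Elements before it: 2, 17
Those larger than 7: 17

1 such element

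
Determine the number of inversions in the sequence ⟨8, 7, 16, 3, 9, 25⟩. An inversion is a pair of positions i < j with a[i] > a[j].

5

Inversion pairs (indices are 1-based):
(1,2): 8 > 7
(1,4): 8 > 3
(2,4): 7 > 3
(3,4): 16 > 3
(3,5): 16 > 9
That's 5 pairs.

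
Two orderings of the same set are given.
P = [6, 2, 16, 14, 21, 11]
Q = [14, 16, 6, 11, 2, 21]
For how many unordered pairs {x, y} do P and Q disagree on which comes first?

Assign each item its position (1..6) in the first ordering, then rewrite the second ordering as that position sequence:
positions: 6→1, 2→2, 16→3, 14→4, 21→5, 11→6
second ordering as positions: [4, 3, 1, 6, 2, 5]
Discordant pairs = inversions in this position sequence.
4: 3, 1, 2 → 3
3: 1, 2 → 2
1: 0
6: 2, 5 → 2
2: 0
5: 0
Total: 3 + 2 + 0 + 2 + 0 + 0 = 7

7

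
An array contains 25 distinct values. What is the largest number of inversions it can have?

A reversed (strictly descending) arrangement makes every pair an inversion, giving C(25, 2) inversions.
C(25, 2) = 25·24/2 = 300

300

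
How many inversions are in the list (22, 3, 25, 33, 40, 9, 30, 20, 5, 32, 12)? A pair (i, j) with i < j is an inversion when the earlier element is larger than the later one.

Inversions: 28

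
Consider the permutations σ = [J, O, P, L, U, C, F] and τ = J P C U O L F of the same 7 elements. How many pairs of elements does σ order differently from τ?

Discordant pairs: 6

Assign each item its position (1..7) in the first ordering, then rewrite the second ordering as that position sequence:
positions: J→1, O→2, P→3, L→4, U→5, C→6, F→7
second ordering as positions: [1, 3, 6, 5, 2, 4, 7]
Discordant pairs = inversions in this position sequence.
1: 0
3: 2 → 1
6: 5, 2, 4 → 3
5: 2, 4 → 2
2: 0
4: 0
7: 0
Total: 0 + 1 + 3 + 2 + 0 + 0 + 0 = 6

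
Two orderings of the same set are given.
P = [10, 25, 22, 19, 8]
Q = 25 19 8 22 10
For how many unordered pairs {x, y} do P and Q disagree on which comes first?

6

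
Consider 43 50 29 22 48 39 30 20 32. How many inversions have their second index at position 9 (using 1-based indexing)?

The element at index 9 is 32.
Elements before it: 43, 50, 29, 22, 48, 39, 30, 20
Those larger than 32: 43, 50, 48, 39

4 such elements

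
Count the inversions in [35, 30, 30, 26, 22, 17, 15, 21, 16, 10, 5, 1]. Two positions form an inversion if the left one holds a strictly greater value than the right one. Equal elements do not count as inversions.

Out-of-order pairs: 62

Sweep left to right; for each value list the smaller values that follow it:
35 → 30, 30, 26, 22, 17, 15, 21, 16, 10, 5, 1 → 11
30 → 26, 22, 17, 15, 21, 16, 10, 5, 1 → 9
30 → 26, 22, 17, 15, 21, 16, 10, 5, 1 → 9
26 → 22, 17, 15, 21, 16, 10, 5, 1 → 8
22 → 17, 15, 21, 16, 10, 5, 1 → 7
17 → 15, 16, 10, 5, 1 → 5
15 → 10, 5, 1 → 3
21 → 16, 10, 5, 1 → 4
16 → 10, 5, 1 → 3
10 → 5, 1 → 2
5 → 1 → 1
1 → none → 0
Sum: 11 + 9 + 9 + 8 + 7 + 5 + 3 + 4 + 3 + 2 + 1 + 0 = 62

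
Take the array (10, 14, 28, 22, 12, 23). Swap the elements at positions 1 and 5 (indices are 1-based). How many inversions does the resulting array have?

Positions 1 and 5 hold 10 and 12; after swapping, the array is [12, 14, 28, 22, 10, 23].
For each element, count later entries that are smaller:
12: 1
14: 1
28: 3
22: 1
10: 0
23: 0
Sum: 1 + 1 + 3 + 1 + 0 + 0 = 6

There are 6 inversions.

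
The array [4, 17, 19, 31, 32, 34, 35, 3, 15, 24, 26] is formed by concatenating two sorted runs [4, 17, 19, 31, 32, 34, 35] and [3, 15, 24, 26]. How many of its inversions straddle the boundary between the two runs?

21 split inversions

Take each right-half value and tally the left-half values above it:
r = 3: 4, 17, 19, 31, 32, 34, 35 → 7
r = 15: 17, 19, 31, 32, 34, 35 → 6
r = 24: 31, 32, 34, 35 → 4
r = 26: 31, 32, 34, 35 → 4
Cross-inversions: 7 + 6 + 4 + 4 = 21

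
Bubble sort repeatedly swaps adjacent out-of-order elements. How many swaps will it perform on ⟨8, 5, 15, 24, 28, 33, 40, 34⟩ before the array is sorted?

2 adjacent swaps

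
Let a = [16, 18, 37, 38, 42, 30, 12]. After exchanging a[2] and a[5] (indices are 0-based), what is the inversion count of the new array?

Positions 2 and 5 hold 37 and 30; after swapping, the array is [16, 18, 30, 38, 42, 37, 12].
Count, for each position, how many later elements it exceeds:
16 → 12 → 1
18 → 12 → 1
30 → 12 → 1
38 → 37, 12 → 2
42 → 37, 12 → 2
37 → 12 → 1
12 → none → 0
Sum: 1 + 1 + 1 + 2 + 2 + 1 + 0 = 8

8 inversions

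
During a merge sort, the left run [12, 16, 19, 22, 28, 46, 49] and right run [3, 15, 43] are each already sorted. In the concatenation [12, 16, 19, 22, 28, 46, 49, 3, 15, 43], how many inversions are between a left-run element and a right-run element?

Split inversions: 15

For each element r of the right run, count left-run elements greater than r:
r = 3: 12, 16, 19, 22, 28, 46, 49 → 7
r = 15: 16, 19, 22, 28, 46, 49 → 6
r = 43: 46, 49 → 2
Cross-inversions: 7 + 6 + 2 = 15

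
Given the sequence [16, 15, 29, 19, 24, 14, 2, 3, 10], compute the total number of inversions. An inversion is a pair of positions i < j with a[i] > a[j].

26 out-of-order pairs

Count, for each position, how many later elements it exceeds:
16: 5
15: 4
29: 6
19: 4
24: 4
14: 3
2: 0
3: 0
10: 0
Sum: 5 + 4 + 6 + 4 + 4 + 3 + 0 + 0 + 0 = 26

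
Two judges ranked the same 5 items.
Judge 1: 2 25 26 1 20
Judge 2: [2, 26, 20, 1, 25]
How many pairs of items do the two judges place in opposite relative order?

4 discordant pairs

Assign each item its position (1..5) in the first ordering, then rewrite the second ordering as that position sequence:
positions: 2→1, 25→2, 26→3, 1→4, 20→5
second ordering as positions: [1, 3, 5, 4, 2]
Discordant pairs = inversions in this position sequence.
1: 0
3: 2 → 1
5: 4, 2 → 2
4: 2 → 1
2: 0
Total: 0 + 1 + 2 + 1 + 0 = 4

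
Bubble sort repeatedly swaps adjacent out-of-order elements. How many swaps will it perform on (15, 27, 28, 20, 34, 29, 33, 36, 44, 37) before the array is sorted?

5

Minimum adjacent swaps = number of inversions (each swap of adjacent out-of-order elements removes one inversion and no swap can remove more).
Count inversions — for each element, later elements that are smaller:
15: none → 0
27: 20 → 1
28: 20 → 1
20: none → 0
34: 29, 33 → 2
29: none → 0
33: none → 0
36: none → 0
44: 37 → 1
37: none → 0
Total inversions: 0 + 1 + 1 + 0 + 2 + 0 + 0 + 0 + 1 + 0 = 5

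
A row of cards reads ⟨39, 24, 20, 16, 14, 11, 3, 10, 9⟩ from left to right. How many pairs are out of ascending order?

For each element, count later entries that are smaller:
39: 8
24: 7
20: 6
16: 5
14: 4
11: 3
3: 0
10: 1
9: 0
Sum: 8 + 7 + 6 + 5 + 4 + 3 + 0 + 1 + 0 = 34

34 inversions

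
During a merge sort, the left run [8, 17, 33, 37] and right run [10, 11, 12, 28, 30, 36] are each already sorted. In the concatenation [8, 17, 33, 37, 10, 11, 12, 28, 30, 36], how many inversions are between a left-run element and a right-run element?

14

Take each right-half value and tally the left-half values above it:
r = 10: 17, 33, 37 → 3
r = 11: 17, 33, 37 → 3
r = 12: 17, 33, 37 → 3
r = 28: 33, 37 → 2
r = 30: 33, 37 → 2
r = 36: 37 → 1
Cross-inversions: 3 + 3 + 3 + 2 + 2 + 1 = 14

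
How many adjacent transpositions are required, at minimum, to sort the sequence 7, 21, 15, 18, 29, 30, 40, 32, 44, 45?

3 swaps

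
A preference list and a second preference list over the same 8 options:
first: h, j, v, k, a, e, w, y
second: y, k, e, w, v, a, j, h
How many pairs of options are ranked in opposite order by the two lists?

23

Assign each item its position (1..8) in the first ordering, then rewrite the second ordering as that position sequence:
positions: h→1, j→2, v→3, k→4, a→5, e→6, w→7, y→8
second ordering as positions: [8, 4, 6, 7, 3, 5, 2, 1]
Discordant pairs = inversions in this position sequence.
8: 4, 6, 7, 3, 5, 2, 1 → 7
4: 3, 2, 1 → 3
6: 3, 5, 2, 1 → 4
7: 3, 5, 2, 1 → 4
3: 2, 1 → 2
5: 2, 1 → 2
2: 1 → 1
1: 0
Total: 7 + 3 + 4 + 4 + 2 + 2 + 1 + 0 = 23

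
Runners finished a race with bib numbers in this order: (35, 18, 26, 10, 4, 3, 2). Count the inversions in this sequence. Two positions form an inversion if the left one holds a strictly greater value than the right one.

20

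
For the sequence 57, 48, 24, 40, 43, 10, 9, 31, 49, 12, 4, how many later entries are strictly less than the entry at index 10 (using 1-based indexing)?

1

The element at index 10 is 12.
Elements after it: 4
Those smaller than 12: 4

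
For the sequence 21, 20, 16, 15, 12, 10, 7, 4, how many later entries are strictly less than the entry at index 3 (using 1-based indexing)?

5

The element at index 3 is 16.
Elements after it: 15, 12, 10, 7, 4
Those smaller than 16: 15, 12, 10, 7, 4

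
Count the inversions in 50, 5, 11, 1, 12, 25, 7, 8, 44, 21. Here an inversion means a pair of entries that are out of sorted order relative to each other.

Count, for each position, how many later elements it exceeds:
50 → 5, 11, 1, 12, 25, 7, 8, 44, 21 → 9
5 → 1 → 1
11 → 1, 7, 8 → 3
1 → none → 0
12 → 7, 8 → 2
25 → 7, 8, 21 → 3
7 → none → 0
8 → none → 0
44 → 21 → 1
21 → none → 0
Sum: 9 + 1 + 3 + 0 + 2 + 3 + 0 + 0 + 1 + 0 = 19

19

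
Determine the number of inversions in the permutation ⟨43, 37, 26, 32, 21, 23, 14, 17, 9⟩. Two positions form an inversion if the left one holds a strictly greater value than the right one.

For each element, count later entries that are smaller:
43 → 37, 26, 32, 21, 23, 14, 17, 9 → 8
37 → 26, 32, 21, 23, 14, 17, 9 → 7
26 → 21, 23, 14, 17, 9 → 5
32 → 21, 23, 14, 17, 9 → 5
21 → 14, 17, 9 → 3
23 → 14, 17, 9 → 3
14 → 9 → 1
17 → 9 → 1
9 → none → 0
Sum: 8 + 7 + 5 + 5 + 3 + 3 + 1 + 1 + 0 = 33

33 inversions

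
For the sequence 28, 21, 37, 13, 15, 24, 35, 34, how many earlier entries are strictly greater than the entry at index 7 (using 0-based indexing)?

2 such elements

The element at index 7 is 34.
Elements before it: 28, 21, 37, 13, 15, 24, 35
Those larger than 34: 37, 35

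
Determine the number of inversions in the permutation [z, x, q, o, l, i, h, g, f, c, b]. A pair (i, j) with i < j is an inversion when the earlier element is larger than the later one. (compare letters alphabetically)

55 inversions

Count, for each position, how many later elements it exceeds:
z → x, q, o, l, i, h, g, f, c, b → 10
x → q, o, l, i, h, g, f, c, b → 9
q → o, l, i, h, g, f, c, b → 8
o → l, i, h, g, f, c, b → 7
l → i, h, g, f, c, b → 6
i → h, g, f, c, b → 5
h → g, f, c, b → 4
g → f, c, b → 3
f → c, b → 2
c → b → 1
b → none → 0
Sum: 10 + 9 + 8 + 7 + 6 + 5 + 4 + 3 + 2 + 1 + 0 = 55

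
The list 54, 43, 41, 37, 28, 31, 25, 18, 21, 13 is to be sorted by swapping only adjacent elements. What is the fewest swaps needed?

Minimum adjacent swaps = number of inversions (each swap of adjacent out-of-order elements removes one inversion and no swap can remove more).
Count inversions — for each element, later elements that are smaller:
54: 43, 41, 37, 28, 31, 25, 18, 21, 13 → 9
43: 41, 37, 28, 31, 25, 18, 21, 13 → 8
41: 37, 28, 31, 25, 18, 21, 13 → 7
37: 28, 31, 25, 18, 21, 13 → 6
28: 25, 18, 21, 13 → 4
31: 25, 18, 21, 13 → 4
25: 18, 21, 13 → 3
18: 13 → 1
21: 13 → 1
13: none → 0
Total inversions: 9 + 8 + 7 + 6 + 4 + 4 + 3 + 1 + 1 + 0 = 43

Swaps: 43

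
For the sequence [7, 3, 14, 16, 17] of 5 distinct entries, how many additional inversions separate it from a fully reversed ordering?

9 inversions short

Maximum inversions for 5 distinct elements is C(5, 2) = 5·4/2 = 10.
Current inversions — for each element, count later smaller elements:
7: 1
3: 0
14: 0
16: 0
17: 0
Current total: 1 + 0 + 0 + 0 + 0 = 1
Shortfall: 10 − 1 = 9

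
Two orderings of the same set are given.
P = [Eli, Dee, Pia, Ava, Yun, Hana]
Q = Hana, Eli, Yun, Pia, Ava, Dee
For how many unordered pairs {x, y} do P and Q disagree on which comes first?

10

Assign each item its position (1..6) in the first ordering, then rewrite the second ordering as that position sequence:
positions: Eli→1, Dee→2, Pia→3, Ava→4, Yun→5, Hana→6
second ordering as positions: [6, 1, 5, 3, 4, 2]
Discordant pairs = inversions in this position sequence.
6: 1, 5, 3, 4, 2 → 5
1: 0
5: 3, 4, 2 → 3
3: 2 → 1
4: 2 → 1
2: 0
Total: 5 + 0 + 3 + 1 + 1 + 0 = 10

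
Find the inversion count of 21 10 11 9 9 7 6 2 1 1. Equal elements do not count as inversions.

42 inversions

For each element, count later entries that are smaller:
21 → 10, 11, 9, 9, 7, 6, 2, 1, 1 → 9
10 → 9, 9, 7, 6, 2, 1, 1 → 7
11 → 9, 9, 7, 6, 2, 1, 1 → 7
9 → 7, 6, 2, 1, 1 → 5
9 → 7, 6, 2, 1, 1 → 5
7 → 6, 2, 1, 1 → 4
6 → 2, 1, 1 → 3
2 → 1, 1 → 2
1 → none → 0
1 → none → 0
Sum: 9 + 7 + 7 + 5 + 5 + 4 + 3 + 2 + 0 + 0 = 42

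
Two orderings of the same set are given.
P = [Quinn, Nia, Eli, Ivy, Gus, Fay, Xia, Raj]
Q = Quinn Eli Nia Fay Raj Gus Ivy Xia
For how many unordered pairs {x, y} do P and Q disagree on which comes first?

Assign each item its position (1..8) in the first ordering, then rewrite the second ordering as that position sequence:
positions: Quinn→1, Nia→2, Eli→3, Ivy→4, Gus→5, Fay→6, Xia→7, Raj→8
second ordering as positions: [1, 3, 2, 6, 8, 5, 4, 7]
Discordant pairs = inversions in this position sequence.
1: 0
3: 2 → 1
2: 0
6: 5, 4 → 2
8: 5, 4, 7 → 3
5: 4 → 1
4: 0
7: 0
Total: 0 + 1 + 0 + 2 + 3 + 1 + 0 + 0 = 7

There are 7 disagreeing pairs.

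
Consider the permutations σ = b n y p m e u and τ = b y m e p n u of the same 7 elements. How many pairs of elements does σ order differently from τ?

Discordant pairs: 6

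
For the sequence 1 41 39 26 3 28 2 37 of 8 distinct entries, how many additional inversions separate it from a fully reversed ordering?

Maximum inversions for 8 distinct elements is C(8, 2) = 8·7/2 = 28.
Current inversions — for each element, count later smaller elements:
1: 0
41: 6
39: 5
26: 2
3: 1
28: 1
2: 0
37: 0
Current total: 0 + 6 + 5 + 2 + 1 + 1 + 0 + 0 = 15
Shortfall: 28 − 15 = 13

13 inversions short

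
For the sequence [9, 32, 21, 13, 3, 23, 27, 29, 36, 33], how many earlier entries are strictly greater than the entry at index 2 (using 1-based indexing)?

The element at index 2 is 32.
Elements before it: 9
None of them are larger than 32.

0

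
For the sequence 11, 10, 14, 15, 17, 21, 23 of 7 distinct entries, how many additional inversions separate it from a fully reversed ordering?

Maximum inversions for 7 distinct elements is C(7, 2) = 7·6/2 = 21.
Current inversions — for each element, count later smaller elements:
11: 1
10: 0
14: 0
15: 0
17: 0
21: 0
23: 0
Current total: 1 + 0 + 0 + 0 + 0 + 0 + 0 = 1
Shortfall: 21 − 1 = 20

20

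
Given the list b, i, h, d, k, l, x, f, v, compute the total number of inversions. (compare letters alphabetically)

9

Sweep left to right; for each value list the smaller values that follow it:
b → none → 0
i → h, d, f → 3
h → d, f → 2
d → none → 0
k → f → 1
l → f → 1
x → f, v → 2
f → none → 0
v → none → 0
Sum: 0 + 3 + 2 + 0 + 1 + 1 + 2 + 0 + 0 = 9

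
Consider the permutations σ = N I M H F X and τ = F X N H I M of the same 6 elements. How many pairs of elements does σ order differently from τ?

Discordant pairs: 10

Assign each item its position (1..6) in the first ordering, then rewrite the second ordering as that position sequence:
positions: N→1, I→2, M→3, H→4, F→5, X→6
second ordering as positions: [5, 6, 1, 4, 2, 3]
Discordant pairs = inversions in this position sequence.
5: 1, 4, 2, 3 → 4
6: 1, 4, 2, 3 → 4
1: 0
4: 2, 3 → 2
2: 0
3: 0
Total: 4 + 4 + 0 + 2 + 0 + 0 = 10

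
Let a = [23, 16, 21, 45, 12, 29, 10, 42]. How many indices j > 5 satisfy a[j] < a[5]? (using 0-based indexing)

The element at index 5 is 29.
Elements after it: 10, 42
Those smaller than 29: 10

1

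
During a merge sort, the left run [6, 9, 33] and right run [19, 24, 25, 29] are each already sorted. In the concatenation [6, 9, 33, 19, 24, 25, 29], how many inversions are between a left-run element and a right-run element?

4 split inversions

For each element r of the right run, count left-run elements greater than r:
r = 19: 33 → 1
r = 24: 33 → 1
r = 25: 33 → 1
r = 29: 33 → 1
Cross-inversions: 1 + 1 + 1 + 1 = 4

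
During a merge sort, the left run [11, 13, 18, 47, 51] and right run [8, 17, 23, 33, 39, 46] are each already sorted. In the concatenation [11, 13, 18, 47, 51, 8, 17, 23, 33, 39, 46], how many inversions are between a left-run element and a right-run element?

16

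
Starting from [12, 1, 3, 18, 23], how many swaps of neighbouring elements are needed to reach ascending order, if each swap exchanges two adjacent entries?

2

Minimum adjacent swaps = number of inversions (each swap of adjacent out-of-order elements removes one inversion and no swap can remove more).
Count inversions — for each element, later elements that are smaller:
12: 1, 3 → 2
1: none → 0
3: none → 0
18: none → 0
23: none → 0
Total inversions: 2 + 0 + 0 + 0 + 0 = 2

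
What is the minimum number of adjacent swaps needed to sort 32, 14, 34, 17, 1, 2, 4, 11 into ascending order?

The minimum number of adjacent swaps to sort an array equals its inversion count, since every such swap removes exactly one inversion.
Count inversions — for each element, later elements that are smaller:
32: 14, 17, 1, 2, 4, 11 → 6
14: 1, 2, 4, 11 → 4
34: 17, 1, 2, 4, 11 → 5
17: 1, 2, 4, 11 → 4
1: none → 0
2: none → 0
4: none → 0
11: none → 0
Total inversions: 6 + 4 + 5 + 4 + 0 + 0 + 0 + 0 = 19

19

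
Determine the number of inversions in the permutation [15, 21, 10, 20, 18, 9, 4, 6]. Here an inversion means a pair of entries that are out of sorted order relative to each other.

Element-by-element contributions:
15: 4
21: 6
10: 3
20: 4
18: 3
9: 2
4: 0
6: 0
Sum: 4 + 6 + 3 + 4 + 3 + 2 + 0 + 0 = 22

22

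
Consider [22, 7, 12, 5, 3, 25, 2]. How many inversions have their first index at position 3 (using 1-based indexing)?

The element at index 3 is 12.
Elements after it: 5, 3, 25, 2
Those smaller than 12: 5, 3, 2

3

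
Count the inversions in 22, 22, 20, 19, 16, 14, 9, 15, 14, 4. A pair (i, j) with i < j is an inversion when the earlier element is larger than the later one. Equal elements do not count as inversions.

40

Element-by-element contributions:
22 → 20, 19, 16, 14, 9, 15, 14, 4 → 8
22 → 20, 19, 16, 14, 9, 15, 14, 4 → 8
20 → 19, 16, 14, 9, 15, 14, 4 → 7
19 → 16, 14, 9, 15, 14, 4 → 6
16 → 14, 9, 15, 14, 4 → 5
14 → 9, 4 → 2
9 → 4 → 1
15 → 14, 4 → 2
14 → 4 → 1
4 → none → 0
Sum: 8 + 8 + 7 + 6 + 5 + 2 + 1 + 2 + 1 + 0 = 40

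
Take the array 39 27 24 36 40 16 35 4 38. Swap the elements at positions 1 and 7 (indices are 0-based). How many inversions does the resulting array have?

Positions 1 and 7 hold 27 and 4; after swapping, the array is [39, 4, 24, 36, 40, 16, 35, 27, 38].
Count, for each position, how many later elements it exceeds:
39: 7
4: 0
24: 1
36: 3
40: 4
16: 0
35: 1
27: 0
38: 0
Sum: 7 + 0 + 1 + 3 + 4 + 0 + 1 + 0 + 0 = 16

16 inversions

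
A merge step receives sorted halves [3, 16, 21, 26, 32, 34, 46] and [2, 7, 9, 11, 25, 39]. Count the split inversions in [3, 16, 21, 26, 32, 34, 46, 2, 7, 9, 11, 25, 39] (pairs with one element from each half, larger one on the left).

There are 30 cross-inversions.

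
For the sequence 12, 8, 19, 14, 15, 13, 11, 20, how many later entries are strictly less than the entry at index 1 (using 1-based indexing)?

2

The element at index 1 is 12.
Elements after it: 8, 19, 14, 15, 13, 11, 20
Those smaller than 12: 8, 11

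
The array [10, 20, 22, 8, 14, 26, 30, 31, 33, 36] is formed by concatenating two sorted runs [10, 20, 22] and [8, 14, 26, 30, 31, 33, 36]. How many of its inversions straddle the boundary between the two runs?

Split inversions: 5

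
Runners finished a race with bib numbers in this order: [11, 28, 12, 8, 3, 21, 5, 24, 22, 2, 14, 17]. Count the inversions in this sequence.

Sweep left to right; for each value list the smaller values that follow it:
11: 4
28: 10
12: 4
8: 3
3: 1
21: 4
5: 1
24: 4
22: 3
2: 0
14: 0
17: 0
Sum: 4 + 10 + 4 + 3 + 1 + 4 + 1 + 4 + 3 + 0 + 0 + 0 = 34

34 inversions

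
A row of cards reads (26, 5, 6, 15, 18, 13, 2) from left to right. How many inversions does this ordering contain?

There are 13 inversions.

For each element, count later entries that are smaller:
26 → 5, 6, 15, 18, 13, 2 → 6
5 → 2 → 1
6 → 2 → 1
15 → 13, 2 → 2
18 → 13, 2 → 2
13 → 2 → 1
2 → none → 0
Sum: 6 + 1 + 1 + 2 + 2 + 1 + 0 = 13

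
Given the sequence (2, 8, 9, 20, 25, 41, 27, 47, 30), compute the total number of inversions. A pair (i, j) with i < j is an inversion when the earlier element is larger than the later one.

Sweep left to right; for each value list the smaller values that follow it:
2 → none → 0
8 → none → 0
9 → none → 0
20 → none → 0
25 → none → 0
41 → 27, 30 → 2
27 → none → 0
47 → 30 → 1
30 → none → 0
Sum: 0 + 0 + 0 + 0 + 0 + 2 + 0 + 1 + 0 = 3

3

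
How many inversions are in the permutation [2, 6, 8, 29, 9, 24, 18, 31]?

4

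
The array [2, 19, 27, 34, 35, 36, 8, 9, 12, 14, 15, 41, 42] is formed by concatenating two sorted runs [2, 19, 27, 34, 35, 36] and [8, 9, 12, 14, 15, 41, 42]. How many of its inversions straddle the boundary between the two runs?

25 cross-inversions

Count, for every r in R, how many entries of L exceed r:
r = 8: 19, 27, 34, 35, 36 → 5
r = 9: 19, 27, 34, 35, 36 → 5
r = 12: 19, 27, 34, 35, 36 → 5
r = 14: 19, 27, 34, 35, 36 → 5
r = 15: 19, 27, 34, 35, 36 → 5
r = 41: none → 0
r = 42: none → 0
Cross-inversions: 5 + 5 + 5 + 5 + 5 + 0 + 0 = 25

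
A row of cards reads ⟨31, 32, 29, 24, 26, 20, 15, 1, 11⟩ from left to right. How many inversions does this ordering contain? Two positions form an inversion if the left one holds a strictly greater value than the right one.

33

Count, for each position, how many later elements it exceeds:
31 → 29, 24, 26, 20, 15, 1, 11 → 7
32 → 29, 24, 26, 20, 15, 1, 11 → 7
29 → 24, 26, 20, 15, 1, 11 → 6
24 → 20, 15, 1, 11 → 4
26 → 20, 15, 1, 11 → 4
20 → 15, 1, 11 → 3
15 → 1, 11 → 2
1 → none → 0
11 → none → 0
Sum: 7 + 7 + 6 + 4 + 4 + 3 + 2 + 0 + 0 = 33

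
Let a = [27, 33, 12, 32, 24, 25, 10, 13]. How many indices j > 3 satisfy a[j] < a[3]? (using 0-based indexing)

The element at index 3 is 32.
Elements after it: 24, 25, 10, 13
Those smaller than 32: 24, 25, 10, 13

4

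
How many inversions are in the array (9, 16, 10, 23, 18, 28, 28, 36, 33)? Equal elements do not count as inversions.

Element-by-element contributions:
9: 0
16: 1
10: 0
23: 1
18: 0
28: 0
28: 0
36: 1
33: 0
Sum: 0 + 1 + 0 + 1 + 0 + 0 + 0 + 1 + 0 = 3

3 inversions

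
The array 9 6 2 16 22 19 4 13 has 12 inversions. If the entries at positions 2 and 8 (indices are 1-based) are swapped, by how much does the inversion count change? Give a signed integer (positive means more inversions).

Positions 2 and 8 hold 6 and 13; after swapping, the array is [9, 13, 2, 16, 22, 19, 4, 6].
For each element, count later entries that are smaller:
9 → 2, 4, 6 → 3
13 → 2, 4, 6 → 3
2 → none → 0
16 → 4, 6 → 2
22 → 19, 4, 6 → 3
19 → 4, 6 → 2
4 → none → 0
6 → none → 0
Sum: 3 + 3 + 0 + 2 + 3 + 2 + 0 + 0 = 13
Change: 13 − 12 = +1

+1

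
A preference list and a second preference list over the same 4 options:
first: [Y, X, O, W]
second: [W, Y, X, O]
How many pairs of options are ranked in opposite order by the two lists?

Assign each item its position (1..4) in the first ordering, then rewrite the second ordering as that position sequence:
positions: Y→1, X→2, O→3, W→4
second ordering as positions: [4, 1, 2, 3]
Discordant pairs = inversions in this position sequence.
4: 1, 2, 3 → 3
1: 0
2: 0
3: 0
Total: 3 + 0 + 0 + 0 = 3

3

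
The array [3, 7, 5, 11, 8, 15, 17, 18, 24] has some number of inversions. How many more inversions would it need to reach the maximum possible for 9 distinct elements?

34 inversions short

Maximum inversions for 9 distinct elements is C(9, 2) = 9·8/2 = 36.
Current inversions — for each element, count later smaller elements:
3: 0
7: 1
5: 0
11: 1
8: 0
15: 0
17: 0
18: 0
24: 0
Current total: 0 + 1 + 0 + 1 + 0 + 0 + 0 + 0 + 0 = 2
Shortfall: 36 − 2 = 34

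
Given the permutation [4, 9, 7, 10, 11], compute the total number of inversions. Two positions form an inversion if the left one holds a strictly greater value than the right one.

Out-of-order index pairs (0-indexed):
(1,2): 9 > 7
That's 1 pair.

There is 1 inversion.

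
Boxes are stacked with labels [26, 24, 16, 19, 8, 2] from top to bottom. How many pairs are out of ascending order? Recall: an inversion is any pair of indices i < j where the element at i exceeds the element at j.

14

Sweep left to right; for each value list the smaller values that follow it:
26 → 24, 16, 19, 8, 2 → 5
24 → 16, 19, 8, 2 → 4
16 → 8, 2 → 2
19 → 8, 2 → 2
8 → 2 → 1
2 → none → 0
Sum: 5 + 4 + 2 + 2 + 1 + 0 = 14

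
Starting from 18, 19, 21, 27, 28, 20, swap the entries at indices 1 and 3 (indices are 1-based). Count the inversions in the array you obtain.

6 inversions

Positions 1 and 3 hold 18 and 21; after swapping, the array is [21, 19, 18, 27, 28, 20].
Element-by-element contributions:
21 → 19, 18, 20 → 3
19 → 18 → 1
18 → none → 0
27 → 20 → 1
28 → 20 → 1
20 → none → 0
Sum: 3 + 1 + 0 + 1 + 1 + 0 = 6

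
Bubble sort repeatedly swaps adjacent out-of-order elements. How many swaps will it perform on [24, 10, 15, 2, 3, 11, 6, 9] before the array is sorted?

18 adjacent swaps

Each adjacent swap fixes exactly one inversion, so the minimum swap count equals the number of inversions.
Count inversions — for each element, later elements that are smaller:
24: 10, 15, 2, 3, 11, 6, 9 → 7
10: 2, 3, 6, 9 → 4
15: 2, 3, 11, 6, 9 → 5
2: none → 0
3: none → 0
11: 6, 9 → 2
6: none → 0
9: none → 0
Total inversions: 7 + 4 + 5 + 0 + 0 + 2 + 0 + 0 = 18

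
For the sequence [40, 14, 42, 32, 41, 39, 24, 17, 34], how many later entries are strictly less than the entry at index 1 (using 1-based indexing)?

The element at index 1 is 40.
Elements after it: 14, 42, 32, 41, 39, 24, 17, 34
Those smaller than 40: 14, 32, 39, 24, 17, 34

6 such elements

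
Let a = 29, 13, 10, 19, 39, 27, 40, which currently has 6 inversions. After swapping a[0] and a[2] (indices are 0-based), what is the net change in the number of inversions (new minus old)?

Positions 0 and 2 hold 29 and 10; after swapping, the array is [10, 13, 29, 19, 39, 27, 40].
Element-by-element contributions:
10: 0
13: 0
29: 2
19: 0
39: 1
27: 0
40: 0
Sum: 0 + 0 + 2 + 0 + 1 + 0 + 0 = 3
Change: 3 − 6 = -3

-3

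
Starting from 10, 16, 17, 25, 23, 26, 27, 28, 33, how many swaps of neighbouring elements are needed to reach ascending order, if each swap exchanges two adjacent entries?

The minimum number of adjacent swaps to sort an array equals its inversion count, since every such swap removes exactly one inversion.
Count inversions — for each element, later elements that are smaller:
10: none → 0
16: none → 0
17: none → 0
25: 23 → 1
23: none → 0
26: none → 0
27: none → 0
28: none → 0
33: none → 0
Total inversions: 0 + 0 + 0 + 1 + 0 + 0 + 0 + 0 + 0 = 1

1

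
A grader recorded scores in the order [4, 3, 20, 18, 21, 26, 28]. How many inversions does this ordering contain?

Inversions: 2

Out-of-order index pairs (1-indexed):
(1,2): 4 > 3
(3,4): 20 > 18
That's 2 pairs.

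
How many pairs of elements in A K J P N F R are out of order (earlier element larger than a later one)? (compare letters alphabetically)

Inversions: 6

For each element, count later entries that are smaller:
A → none → 0
K → J, F → 2
J → F → 1
P → N, F → 2
N → F → 1
F → none → 0
R → none → 0
Sum: 0 + 2 + 1 + 2 + 1 + 0 + 0 = 6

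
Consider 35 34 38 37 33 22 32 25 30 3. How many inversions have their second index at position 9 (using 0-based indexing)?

9 such elements

The element at index 9 is 3.
Elements before it: 35, 34, 38, 37, 33, 22, 32, 25, 30
Those larger than 3: 35, 34, 38, 37, 33, 22, 32, 25, 30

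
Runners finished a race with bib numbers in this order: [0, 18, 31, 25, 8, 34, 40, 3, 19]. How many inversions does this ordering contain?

14

Sweep left to right; for each value list the smaller values that follow it:
0 → none → 0
18 → 8, 3 → 2
31 → 25, 8, 3, 19 → 4
25 → 8, 3, 19 → 3
8 → 3 → 1
34 → 3, 19 → 2
40 → 3, 19 → 2
3 → none → 0
19 → none → 0
Sum: 0 + 2 + 4 + 3 + 1 + 2 + 2 + 0 + 0 = 14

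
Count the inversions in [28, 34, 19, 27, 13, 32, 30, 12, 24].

23

Element-by-element contributions:
28 → 19, 27, 13, 12, 24 → 5
34 → 19, 27, 13, 32, 30, 12, 24 → 7
19 → 13, 12 → 2
27 → 13, 12, 24 → 3
13 → 12 → 1
32 → 30, 12, 24 → 3
30 → 12, 24 → 2
12 → none → 0
24 → none → 0
Sum: 5 + 7 + 2 + 3 + 1 + 3 + 2 + 0 + 0 = 23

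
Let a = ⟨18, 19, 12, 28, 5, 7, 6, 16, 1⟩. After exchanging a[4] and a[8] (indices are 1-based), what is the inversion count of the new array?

25 inversions

Positions 4 and 8 hold 28 and 16; after swapping, the array is [18, 19, 12, 16, 5, 7, 6, 28, 1].
For each element, count later entries that are smaller:
18 → 12, 16, 5, 7, 6, 1 → 6
19 → 12, 16, 5, 7, 6, 1 → 6
12 → 5, 7, 6, 1 → 4
16 → 5, 7, 6, 1 → 4
5 → 1 → 1
7 → 6, 1 → 2
6 → 1 → 1
28 → 1 → 1
1 → none → 0
Sum: 6 + 6 + 4 + 4 + 1 + 2 + 1 + 1 + 0 = 25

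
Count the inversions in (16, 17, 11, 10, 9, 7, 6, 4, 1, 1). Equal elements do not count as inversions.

There are 43 inversions.

Count, for each position, how many later elements it exceeds:
16 → 11, 10, 9, 7, 6, 4, 1, 1 → 8
17 → 11, 10, 9, 7, 6, 4, 1, 1 → 8
11 → 10, 9, 7, 6, 4, 1, 1 → 7
10 → 9, 7, 6, 4, 1, 1 → 6
9 → 7, 6, 4, 1, 1 → 5
7 → 6, 4, 1, 1 → 4
6 → 4, 1, 1 → 3
4 → 1, 1 → 2
1 → none → 0
1 → none → 0
Sum: 8 + 8 + 7 + 6 + 5 + 4 + 3 + 2 + 0 + 0 = 43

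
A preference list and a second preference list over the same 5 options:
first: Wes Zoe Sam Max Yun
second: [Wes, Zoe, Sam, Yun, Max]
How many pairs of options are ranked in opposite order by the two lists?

1 pair

Assign each item its position (1..5) in the first ordering, then rewrite the second ordering as that position sequence:
positions: Wes→1, Zoe→2, Sam→3, Max→4, Yun→5
second ordering as positions: [1, 2, 3, 5, 4]
Discordant pairs = inversions in this position sequence.
1: 0
2: 0
3: 0
5: 4 → 1
4: 0
Total: 0 + 0 + 0 + 1 + 0 = 1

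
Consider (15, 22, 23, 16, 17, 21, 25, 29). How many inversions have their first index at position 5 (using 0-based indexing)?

The element at index 5 is 21.
Elements after it: 25, 29
None of them are smaller than 21.

0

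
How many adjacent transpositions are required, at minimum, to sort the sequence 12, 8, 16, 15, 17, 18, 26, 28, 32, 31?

Each adjacent swap fixes exactly one inversion, so the minimum swap count equals the number of inversions.
Count inversions — for each element, later elements that are smaller:
12: 8 → 1
8: none → 0
16: 15 → 1
15: none → 0
17: none → 0
18: none → 0
26: none → 0
28: none → 0
32: 31 → 1
31: none → 0
Total inversions: 1 + 0 + 1 + 0 + 0 + 0 + 0 + 0 + 1 + 0 = 3

3 adjacent swaps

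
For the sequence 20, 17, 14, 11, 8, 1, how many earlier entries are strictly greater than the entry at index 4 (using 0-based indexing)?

4 such elements

The element at index 4 is 8.
Elements before it: 20, 17, 14, 11
Those larger than 8: 20, 17, 14, 11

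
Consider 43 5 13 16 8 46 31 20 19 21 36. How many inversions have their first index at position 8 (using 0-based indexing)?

The element at index 8 is 19.
Elements after it: 21, 36
None of them are smaller than 19.

0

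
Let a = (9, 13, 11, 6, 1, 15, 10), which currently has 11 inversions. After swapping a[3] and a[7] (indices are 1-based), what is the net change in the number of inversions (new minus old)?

Positions 3 and 7 hold 11 and 10; after swapping, the array is [9, 13, 10, 6, 1, 15, 11].
Element-by-element contributions:
9: 2
13: 4
10: 2
6: 1
1: 0
15: 1
11: 0
Sum: 2 + 4 + 2 + 1 + 0 + 1 + 0 = 10
Change: 10 − 11 = -1

-1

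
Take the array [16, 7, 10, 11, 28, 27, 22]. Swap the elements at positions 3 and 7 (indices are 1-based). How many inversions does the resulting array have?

Positions 3 and 7 hold 10 and 22; after swapping, the array is [16, 7, 22, 11, 28, 27, 10].
Count, for each position, how many later elements it exceeds:
16 → 7, 11, 10 → 3
7 → none → 0
22 → 11, 10 → 2
11 → 10 → 1
28 → 27, 10 → 2
27 → 10 → 1
10 → none → 0
Sum: 3 + 0 + 2 + 1 + 2 + 1 + 0 = 9

9 inversions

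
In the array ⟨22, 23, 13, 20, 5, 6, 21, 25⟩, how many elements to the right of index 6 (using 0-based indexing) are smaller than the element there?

The element at index 6 is 21.
Elements after it: 25
None of them are smaller than 21.

0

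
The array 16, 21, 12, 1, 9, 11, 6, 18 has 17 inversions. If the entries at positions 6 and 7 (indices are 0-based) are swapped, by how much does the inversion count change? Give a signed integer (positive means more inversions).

+1

Positions 6 and 7 hold 6 and 18; after swapping, the array is [16, 21, 12, 1, 9, 11, 18, 6].
Count, for each position, how many later elements it exceeds:
16: 5
21: 6
12: 4
1: 0
9: 1
11: 1
18: 1
6: 0
Sum: 5 + 6 + 4 + 0 + 1 + 1 + 1 + 0 = 18
Change: 18 − 17 = +1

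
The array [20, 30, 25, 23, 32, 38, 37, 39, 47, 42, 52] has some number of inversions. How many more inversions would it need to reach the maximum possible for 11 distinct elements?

50 inversions short

Maximum inversions for 11 distinct elements is C(11, 2) = 11·10/2 = 55.
Current inversions — for each element, count later smaller elements:
20: 0
30: 2
25: 1
23: 0
32: 0
38: 1
37: 0
39: 0
47: 1
42: 0
52: 0
Current total: 0 + 2 + 1 + 0 + 0 + 1 + 0 + 0 + 1 + 0 + 0 = 5
Shortfall: 55 − 5 = 50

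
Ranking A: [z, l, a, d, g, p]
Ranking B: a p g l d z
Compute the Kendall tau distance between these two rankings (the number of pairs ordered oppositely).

Assign each item its position (1..6) in the first ordering, then rewrite the second ordering as that position sequence:
positions: z→1, l→2, a→3, d→4, g→5, p→6
second ordering as positions: [3, 6, 5, 2, 4, 1]
Discordant pairs = inversions in this position sequence.
3: 2, 1 → 2
6: 5, 2, 4, 1 → 4
5: 2, 4, 1 → 3
2: 1 → 1
4: 1 → 1
1: 0
Total: 2 + 4 + 3 + 1 + 1 + 0 = 11

11 discordant pairs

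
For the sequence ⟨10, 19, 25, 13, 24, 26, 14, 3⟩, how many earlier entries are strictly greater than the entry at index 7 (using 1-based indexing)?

The element at index 7 is 14.
Elements before it: 10, 19, 25, 13, 24, 26
Those larger than 14: 19, 25, 24, 26

4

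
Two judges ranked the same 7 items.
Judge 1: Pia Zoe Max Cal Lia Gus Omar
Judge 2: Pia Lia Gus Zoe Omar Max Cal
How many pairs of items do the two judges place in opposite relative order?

Assign each item its position (1..7) in the first ordering, then rewrite the second ordering as that position sequence:
positions: Pia→1, Zoe→2, Max→3, Cal→4, Lia→5, Gus→6, Omar→7
second ordering as positions: [1, 5, 6, 2, 7, 3, 4]
Discordant pairs = inversions in this position sequence.
1: 0
5: 2, 3, 4 → 3
6: 2, 3, 4 → 3
2: 0
7: 3, 4 → 2
3: 0
4: 0
Total: 0 + 3 + 3 + 0 + 2 + 0 + 0 = 8

8 discordant pairs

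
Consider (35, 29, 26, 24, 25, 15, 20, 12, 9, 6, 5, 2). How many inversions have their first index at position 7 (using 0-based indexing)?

4

The element at index 7 is 12.
Elements after it: 9, 6, 5, 2
Those smaller than 12: 9, 6, 5, 2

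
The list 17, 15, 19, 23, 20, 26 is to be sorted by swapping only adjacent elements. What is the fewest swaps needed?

Minimum adjacent swaps = number of inversions (each swap of adjacent out-of-order elements removes one inversion and no swap can remove more).
Count inversions — for each element, later elements that are smaller:
17: 15 → 1
15: none → 0
19: none → 0
23: 20 → 1
20: none → 0
26: none → 0
Total inversions: 1 + 0 + 0 + 1 + 0 + 0 = 2

Swaps: 2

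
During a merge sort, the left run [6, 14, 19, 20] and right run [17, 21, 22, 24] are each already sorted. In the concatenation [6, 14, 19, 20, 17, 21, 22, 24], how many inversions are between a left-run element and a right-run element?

2 split inversions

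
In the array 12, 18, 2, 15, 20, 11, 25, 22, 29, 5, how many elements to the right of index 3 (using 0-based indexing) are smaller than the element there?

2

The element at index 3 is 15.
Elements after it: 20, 11, 25, 22, 29, 5
Those smaller than 15: 11, 5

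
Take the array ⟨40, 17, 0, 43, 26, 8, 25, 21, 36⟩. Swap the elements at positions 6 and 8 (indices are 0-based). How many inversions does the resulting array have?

Positions 6 and 8 hold 25 and 36; after swapping, the array is [40, 17, 0, 43, 26, 8, 36, 21, 25].
For each element, count later entries that are smaller:
40 → 17, 0, 26, 8, 36, 21, 25 → 7
17 → 0, 8 → 2
0 → none → 0
43 → 26, 8, 36, 21, 25 → 5
26 → 8, 21, 25 → 3
8 → none → 0
36 → 21, 25 → 2
21 → none → 0
25 → none → 0
Sum: 7 + 2 + 0 + 5 + 3 + 0 + 2 + 0 + 0 = 19

19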